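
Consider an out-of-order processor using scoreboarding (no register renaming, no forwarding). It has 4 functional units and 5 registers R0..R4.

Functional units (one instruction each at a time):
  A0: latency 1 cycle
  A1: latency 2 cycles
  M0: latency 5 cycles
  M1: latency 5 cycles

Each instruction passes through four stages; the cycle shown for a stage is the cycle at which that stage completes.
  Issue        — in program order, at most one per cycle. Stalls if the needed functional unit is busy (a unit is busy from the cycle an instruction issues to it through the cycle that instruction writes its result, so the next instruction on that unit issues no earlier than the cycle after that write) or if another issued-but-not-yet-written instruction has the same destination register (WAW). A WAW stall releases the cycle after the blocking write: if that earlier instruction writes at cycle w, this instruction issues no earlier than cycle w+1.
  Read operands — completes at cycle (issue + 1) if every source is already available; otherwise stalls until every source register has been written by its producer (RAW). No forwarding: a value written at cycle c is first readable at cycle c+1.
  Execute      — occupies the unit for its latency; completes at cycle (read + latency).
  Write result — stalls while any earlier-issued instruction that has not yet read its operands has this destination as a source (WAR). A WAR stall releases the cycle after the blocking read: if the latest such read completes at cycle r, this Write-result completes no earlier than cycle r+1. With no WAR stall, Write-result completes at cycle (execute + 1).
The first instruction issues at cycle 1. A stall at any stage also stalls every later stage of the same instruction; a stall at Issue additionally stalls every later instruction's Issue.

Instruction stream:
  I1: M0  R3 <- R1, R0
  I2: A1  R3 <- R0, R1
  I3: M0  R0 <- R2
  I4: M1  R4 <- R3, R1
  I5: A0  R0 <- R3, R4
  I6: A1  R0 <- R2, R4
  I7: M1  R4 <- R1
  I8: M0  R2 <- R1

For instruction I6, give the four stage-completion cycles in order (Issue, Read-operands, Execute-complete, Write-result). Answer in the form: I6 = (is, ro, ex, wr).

I1 -> (1, 2, 7, 8)
I2 -> (9, 10, 12, 13)  // WAW R3: wait I1 write@8
I3 -> (10, 11, 16, 17)
I4 -> (11, 14, 19, 20)  // RAW R3: wait I2 write@13
I5 -> (18, 21, 22, 23)  // WAW R0: wait I3 write@17, RAW R4: wait I4 write@20
I6 -> (24, 25, 27, 28)  // WAW R0: wait I5 write@23
I7 -> (25, 26, 31, 32)
I8 -> (26, 27, 32, 33)

I6 = (24, 25, 27, 28)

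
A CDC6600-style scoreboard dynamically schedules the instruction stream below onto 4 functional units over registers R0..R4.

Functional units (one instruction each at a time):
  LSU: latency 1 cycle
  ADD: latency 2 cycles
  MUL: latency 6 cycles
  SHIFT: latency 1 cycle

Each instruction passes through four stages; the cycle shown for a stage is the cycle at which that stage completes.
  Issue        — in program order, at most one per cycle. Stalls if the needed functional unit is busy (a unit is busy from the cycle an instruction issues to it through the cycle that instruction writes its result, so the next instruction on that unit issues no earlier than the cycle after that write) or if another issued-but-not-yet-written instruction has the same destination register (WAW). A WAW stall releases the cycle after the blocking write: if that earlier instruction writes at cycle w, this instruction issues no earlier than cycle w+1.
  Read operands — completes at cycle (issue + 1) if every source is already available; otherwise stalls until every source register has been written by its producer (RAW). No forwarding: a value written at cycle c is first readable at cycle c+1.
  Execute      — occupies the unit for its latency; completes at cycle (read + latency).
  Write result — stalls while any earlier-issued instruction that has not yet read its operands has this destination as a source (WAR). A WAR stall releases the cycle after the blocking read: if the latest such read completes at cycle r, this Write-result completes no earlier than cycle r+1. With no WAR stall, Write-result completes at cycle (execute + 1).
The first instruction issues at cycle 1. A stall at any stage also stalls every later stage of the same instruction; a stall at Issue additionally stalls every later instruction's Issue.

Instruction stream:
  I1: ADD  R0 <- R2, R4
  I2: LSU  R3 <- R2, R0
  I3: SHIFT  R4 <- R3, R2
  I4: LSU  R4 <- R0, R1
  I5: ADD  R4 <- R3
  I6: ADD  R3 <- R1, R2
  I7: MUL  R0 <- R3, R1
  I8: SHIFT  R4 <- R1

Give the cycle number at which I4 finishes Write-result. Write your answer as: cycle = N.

cycle = 15

t=1  I1→ADD
t=2  I1 RO; I2→LSU
t=3  I3→SHIFT
t=4  I1 EX
t=5  I1 WR R0
t=6  I2 RO
t=7  I2 EX
t=8  I2 WR R3
t=9  I3 RO
t=10  I3 EX
t=11  I3 WR R4
t=12  I4→LSU
t=13  I4 RO
t=14  I4 EX
t=15  I4 WR R4
t=16  I5→ADD
t=17  I5 RO
t=19  I5 EX
t=20  I5 WR R4
t=21  I6→ADD
t=22  I6 RO; I7→MUL
t=23  I8→SHIFT
t=24  I6 EX; I8 RO
t=25  I6 WR R3; I8 EX
t=26  I7 RO; I8 WR R4
t=32  I7 EX
t=33  I7 WR R0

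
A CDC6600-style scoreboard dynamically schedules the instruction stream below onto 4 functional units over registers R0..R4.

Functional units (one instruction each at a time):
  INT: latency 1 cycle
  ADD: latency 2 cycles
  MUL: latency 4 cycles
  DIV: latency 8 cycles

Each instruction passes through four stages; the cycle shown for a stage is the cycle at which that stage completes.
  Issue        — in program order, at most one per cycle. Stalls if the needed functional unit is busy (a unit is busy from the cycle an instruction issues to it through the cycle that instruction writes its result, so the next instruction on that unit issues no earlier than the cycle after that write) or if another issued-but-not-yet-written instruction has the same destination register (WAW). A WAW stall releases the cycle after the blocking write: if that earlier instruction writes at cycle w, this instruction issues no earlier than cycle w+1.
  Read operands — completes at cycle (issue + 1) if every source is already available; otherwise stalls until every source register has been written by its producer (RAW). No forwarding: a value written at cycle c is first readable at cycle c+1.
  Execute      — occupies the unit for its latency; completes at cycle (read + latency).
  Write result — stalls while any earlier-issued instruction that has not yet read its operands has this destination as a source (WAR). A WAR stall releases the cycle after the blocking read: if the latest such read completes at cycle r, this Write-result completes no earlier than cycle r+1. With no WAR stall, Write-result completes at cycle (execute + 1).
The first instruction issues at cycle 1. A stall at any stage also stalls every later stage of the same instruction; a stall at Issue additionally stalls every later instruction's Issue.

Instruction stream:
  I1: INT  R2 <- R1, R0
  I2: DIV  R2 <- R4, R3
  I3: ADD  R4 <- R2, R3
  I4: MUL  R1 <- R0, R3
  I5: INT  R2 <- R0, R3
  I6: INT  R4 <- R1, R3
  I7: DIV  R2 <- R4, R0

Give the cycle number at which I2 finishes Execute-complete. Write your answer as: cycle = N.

cycle = 14

1) issue 1, read 2, done 3, write 4
2) issue 5, read 6, done 14, write 15  <WAW R2: wait I1 write@4>
3) issue 6, read 16, done 18, write 19  <RAW R2: wait I2 write@15>
4) issue 7, read 8, done 12, write 13
5) issue 16, read 17, done 18, write 19  <WAW R2: wait I2 write@15>
6) issue 20, read 21, done 22, write 23  <struct: INT busy until I5 writes@19>
7) issue 21, read 24, done 32, write 33  <RAW R4: wait I6 write@23>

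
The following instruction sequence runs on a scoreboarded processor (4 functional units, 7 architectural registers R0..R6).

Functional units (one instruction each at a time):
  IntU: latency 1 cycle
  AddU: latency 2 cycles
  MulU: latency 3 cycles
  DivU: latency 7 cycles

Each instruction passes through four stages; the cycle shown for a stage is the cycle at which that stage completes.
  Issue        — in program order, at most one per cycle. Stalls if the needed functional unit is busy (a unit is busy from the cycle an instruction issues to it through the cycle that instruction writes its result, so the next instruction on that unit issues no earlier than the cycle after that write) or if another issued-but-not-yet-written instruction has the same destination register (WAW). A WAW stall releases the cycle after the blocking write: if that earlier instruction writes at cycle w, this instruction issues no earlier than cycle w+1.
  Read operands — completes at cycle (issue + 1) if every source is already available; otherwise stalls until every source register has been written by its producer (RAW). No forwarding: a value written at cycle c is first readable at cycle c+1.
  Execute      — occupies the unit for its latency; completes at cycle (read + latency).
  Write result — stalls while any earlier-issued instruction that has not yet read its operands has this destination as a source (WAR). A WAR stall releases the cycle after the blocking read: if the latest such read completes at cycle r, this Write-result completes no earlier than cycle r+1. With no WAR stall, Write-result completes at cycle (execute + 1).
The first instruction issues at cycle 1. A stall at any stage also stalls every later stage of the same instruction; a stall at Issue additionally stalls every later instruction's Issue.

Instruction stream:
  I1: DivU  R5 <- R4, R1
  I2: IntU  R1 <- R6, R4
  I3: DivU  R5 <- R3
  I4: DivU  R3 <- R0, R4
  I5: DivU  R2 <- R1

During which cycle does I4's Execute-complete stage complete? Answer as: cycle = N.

cycle = 29

t=1  I1 dispatched to DivU
t=2  I1 operands ready, I2 dispatched to IntU
t=3  I2 operands ready
t=4  I2 complete
t=5  R1←I2
t=9  I1 complete
t=10  R5←I1
t=11  I3 dispatched to DivU
t=12  I3 operands ready
t=19  I3 complete
t=20  R5←I3
t=21  I4 dispatched to DivU
t=22  I4 operands ready
t=29  I4 complete
t=30  R3←I4
t=31  I5 dispatched to DivU
t=32  I5 operands ready
t=39  I5 complete
t=40  R2←I5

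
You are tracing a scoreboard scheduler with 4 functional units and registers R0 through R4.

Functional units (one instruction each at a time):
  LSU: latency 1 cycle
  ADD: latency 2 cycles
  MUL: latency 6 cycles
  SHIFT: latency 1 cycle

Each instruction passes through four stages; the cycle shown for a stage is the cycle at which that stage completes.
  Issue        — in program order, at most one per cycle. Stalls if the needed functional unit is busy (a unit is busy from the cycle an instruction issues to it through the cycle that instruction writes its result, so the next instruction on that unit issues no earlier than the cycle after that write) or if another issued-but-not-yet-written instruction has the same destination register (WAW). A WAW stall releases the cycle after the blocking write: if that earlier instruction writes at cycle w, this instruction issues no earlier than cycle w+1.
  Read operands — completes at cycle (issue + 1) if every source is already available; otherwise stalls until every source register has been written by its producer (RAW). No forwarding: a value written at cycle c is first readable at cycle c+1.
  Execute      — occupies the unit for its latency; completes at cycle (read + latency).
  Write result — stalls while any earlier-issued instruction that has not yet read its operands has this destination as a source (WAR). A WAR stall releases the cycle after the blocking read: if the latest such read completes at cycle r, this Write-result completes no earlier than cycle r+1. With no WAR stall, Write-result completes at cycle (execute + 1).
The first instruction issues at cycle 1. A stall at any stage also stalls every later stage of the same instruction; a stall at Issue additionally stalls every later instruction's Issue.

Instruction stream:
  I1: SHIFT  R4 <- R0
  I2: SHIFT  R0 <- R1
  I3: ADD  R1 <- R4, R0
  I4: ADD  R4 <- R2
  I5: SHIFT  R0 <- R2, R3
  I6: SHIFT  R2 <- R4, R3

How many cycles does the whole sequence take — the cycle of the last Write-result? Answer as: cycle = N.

cycle = 21

[I1] 1/2/3/4
[I2] 5/6/7/8  (struct: SHIFT busy until I1 writes@4)
[I3] 6/9/11/12  (RAW R0: wait I2 write@8)
[I4] 13/14/16/17  (struct: ADD busy until I3 writes@12)
[I5] 14/15/16/17
[I6] 18/19/20/21  (struct: SHIFT busy until I5 writes@17)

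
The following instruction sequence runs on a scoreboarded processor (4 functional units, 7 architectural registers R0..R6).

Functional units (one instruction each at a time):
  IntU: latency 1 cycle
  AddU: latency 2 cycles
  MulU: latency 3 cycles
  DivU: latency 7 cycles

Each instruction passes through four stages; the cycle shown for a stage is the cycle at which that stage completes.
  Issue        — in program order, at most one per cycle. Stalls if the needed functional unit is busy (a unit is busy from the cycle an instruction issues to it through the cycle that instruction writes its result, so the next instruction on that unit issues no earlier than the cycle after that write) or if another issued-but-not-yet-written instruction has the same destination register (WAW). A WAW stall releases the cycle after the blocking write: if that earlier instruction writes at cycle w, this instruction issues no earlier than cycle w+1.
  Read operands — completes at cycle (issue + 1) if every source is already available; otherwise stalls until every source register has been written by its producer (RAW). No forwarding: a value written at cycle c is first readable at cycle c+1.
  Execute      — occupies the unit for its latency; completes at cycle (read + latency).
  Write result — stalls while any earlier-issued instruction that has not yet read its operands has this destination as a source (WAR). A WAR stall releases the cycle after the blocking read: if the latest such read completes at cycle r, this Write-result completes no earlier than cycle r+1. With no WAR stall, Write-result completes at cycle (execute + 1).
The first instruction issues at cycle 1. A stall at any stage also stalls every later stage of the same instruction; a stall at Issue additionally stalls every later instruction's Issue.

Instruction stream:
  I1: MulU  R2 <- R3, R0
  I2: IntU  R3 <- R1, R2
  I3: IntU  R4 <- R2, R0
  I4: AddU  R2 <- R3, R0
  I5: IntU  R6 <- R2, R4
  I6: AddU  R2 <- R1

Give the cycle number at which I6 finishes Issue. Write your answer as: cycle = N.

cycle 1: I1→MulU
cycle 2: I1 RO; I2→IntU
cycle 5: I1 EX
cycle 6: I1 WR R2
cycle 7: I2 RO
cycle 8: I2 EX
cycle 9: I2 WR R3
cycle 10: I3→IntU
cycle 11: I3 RO; I4→AddU
cycle 12: I3 EX; I4 RO
cycle 13: I3 WR R4
cycle 14: I4 EX; I5→IntU
cycle 15: I4 WR R2
cycle 16: I5 RO; I6→AddU
cycle 17: I5 EX; I6 RO
cycle 18: I5 WR R6
cycle 19: I6 EX
cycle 20: I6 WR R2

cycle = 16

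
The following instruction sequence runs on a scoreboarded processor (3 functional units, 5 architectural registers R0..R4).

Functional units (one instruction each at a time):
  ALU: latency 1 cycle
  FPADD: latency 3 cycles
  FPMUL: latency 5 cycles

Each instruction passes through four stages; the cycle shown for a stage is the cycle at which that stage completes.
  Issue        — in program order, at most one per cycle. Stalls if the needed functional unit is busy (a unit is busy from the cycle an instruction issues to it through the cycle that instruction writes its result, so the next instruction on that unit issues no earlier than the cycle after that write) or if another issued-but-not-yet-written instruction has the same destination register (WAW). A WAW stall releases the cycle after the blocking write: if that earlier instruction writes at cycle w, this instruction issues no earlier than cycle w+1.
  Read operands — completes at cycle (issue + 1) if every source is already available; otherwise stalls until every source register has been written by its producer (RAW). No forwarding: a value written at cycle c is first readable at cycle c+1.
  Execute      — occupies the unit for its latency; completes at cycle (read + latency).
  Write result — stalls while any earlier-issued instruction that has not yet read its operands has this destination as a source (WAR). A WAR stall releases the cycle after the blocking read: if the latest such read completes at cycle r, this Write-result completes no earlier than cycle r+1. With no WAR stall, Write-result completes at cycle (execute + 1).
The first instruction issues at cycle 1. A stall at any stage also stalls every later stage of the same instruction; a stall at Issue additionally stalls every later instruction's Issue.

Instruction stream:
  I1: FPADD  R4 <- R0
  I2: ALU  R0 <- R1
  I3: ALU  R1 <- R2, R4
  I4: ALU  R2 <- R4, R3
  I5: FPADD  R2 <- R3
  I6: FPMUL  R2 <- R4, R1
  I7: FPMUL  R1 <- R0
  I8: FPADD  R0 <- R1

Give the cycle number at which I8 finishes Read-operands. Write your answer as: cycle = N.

t=1  I1 issues→FPADD
t=2  I1 reads, I2 issues→ALU
t=3  I2 reads
t=4  I2 exec-done
t=5  I1 exec-done, I2 writes R0
t=6  I1 writes R4, I3 issues→ALU
t=7  I3 reads
t=8  I3 exec-done
t=9  I3 writes R1
t=10  I4 issues→ALU
t=11  I4 reads
t=12  I4 exec-done
t=13  I4 writes R2
t=14  I5 issues→FPADD
t=15  I5 reads
t=18  I5 exec-done
t=19  I5 writes R2
t=20  I6 issues→FPMUL
t=21  I6 reads
t=26  I6 exec-done
t=27  I6 writes R2
t=28  I7 issues→FPMUL
t=29  I7 reads, I8 issues→FPADD
t=34  I7 exec-done
t=35  I7 writes R1
t=36  I8 reads
t=39  I8 exec-done
t=40  I8 writes R0

cycle = 36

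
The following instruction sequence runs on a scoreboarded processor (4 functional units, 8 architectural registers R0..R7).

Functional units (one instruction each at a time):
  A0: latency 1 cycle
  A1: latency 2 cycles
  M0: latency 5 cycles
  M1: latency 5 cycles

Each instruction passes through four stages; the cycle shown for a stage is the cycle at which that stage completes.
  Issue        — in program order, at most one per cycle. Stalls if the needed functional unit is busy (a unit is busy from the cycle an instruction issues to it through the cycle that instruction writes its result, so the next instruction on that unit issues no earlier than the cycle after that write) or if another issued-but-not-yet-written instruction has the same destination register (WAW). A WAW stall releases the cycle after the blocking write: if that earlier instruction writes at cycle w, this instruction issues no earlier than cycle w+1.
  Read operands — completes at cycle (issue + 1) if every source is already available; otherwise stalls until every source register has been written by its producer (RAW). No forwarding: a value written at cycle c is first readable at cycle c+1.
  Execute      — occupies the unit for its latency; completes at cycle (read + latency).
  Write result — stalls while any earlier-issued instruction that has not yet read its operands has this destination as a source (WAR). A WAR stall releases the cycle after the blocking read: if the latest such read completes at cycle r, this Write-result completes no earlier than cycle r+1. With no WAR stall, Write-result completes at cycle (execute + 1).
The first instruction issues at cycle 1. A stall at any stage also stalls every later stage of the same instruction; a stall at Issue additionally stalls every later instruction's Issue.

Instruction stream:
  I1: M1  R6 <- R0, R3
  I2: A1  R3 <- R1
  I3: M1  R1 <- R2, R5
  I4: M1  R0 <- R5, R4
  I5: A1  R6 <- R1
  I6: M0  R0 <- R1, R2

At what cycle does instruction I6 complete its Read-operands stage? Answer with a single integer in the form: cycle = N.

cycle = 26

c1: I1 issues→M1
c2: I1 reads, I2 issues→A1
c3: I2 reads
c5: I2 exec-done
c6: I2 writes R3
c7: I1 exec-done
c8: I1 writes R6
c9: I3 issues→M1
c10: I3 reads
c15: I3 exec-done
c16: I3 writes R1
c17: I4 issues→M1
c18: I4 reads, I5 issues→A1
c19: I5 reads
c21: I5 exec-done
c22: I5 writes R6
c23: I4 exec-done
c24: I4 writes R0
c25: I6 issues→M0
c26: I6 reads
c31: I6 exec-done
c32: I6 writes R0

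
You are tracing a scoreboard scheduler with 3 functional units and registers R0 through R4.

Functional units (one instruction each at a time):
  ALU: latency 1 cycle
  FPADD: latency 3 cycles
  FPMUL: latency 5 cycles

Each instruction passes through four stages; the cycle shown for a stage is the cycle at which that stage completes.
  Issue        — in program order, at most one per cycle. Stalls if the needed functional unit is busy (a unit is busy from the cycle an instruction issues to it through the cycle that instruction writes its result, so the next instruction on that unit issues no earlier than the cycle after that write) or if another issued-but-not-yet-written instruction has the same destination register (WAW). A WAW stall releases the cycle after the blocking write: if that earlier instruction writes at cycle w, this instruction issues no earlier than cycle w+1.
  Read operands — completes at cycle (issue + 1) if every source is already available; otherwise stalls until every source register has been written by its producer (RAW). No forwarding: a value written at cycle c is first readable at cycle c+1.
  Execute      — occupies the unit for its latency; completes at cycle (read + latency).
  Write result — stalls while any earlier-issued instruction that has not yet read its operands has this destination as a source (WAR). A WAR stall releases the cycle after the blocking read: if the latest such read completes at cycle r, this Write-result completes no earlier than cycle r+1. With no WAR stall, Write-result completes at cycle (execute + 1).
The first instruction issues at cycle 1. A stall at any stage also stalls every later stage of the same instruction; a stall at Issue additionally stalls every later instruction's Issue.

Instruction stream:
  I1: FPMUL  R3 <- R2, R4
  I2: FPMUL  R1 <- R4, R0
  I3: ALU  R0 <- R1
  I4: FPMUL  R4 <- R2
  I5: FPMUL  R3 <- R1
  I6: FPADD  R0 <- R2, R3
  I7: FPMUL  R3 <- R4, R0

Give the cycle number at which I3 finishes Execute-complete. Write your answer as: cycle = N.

cycle = 18

I1  is:1  ro:2  ex:7  wr:8
I2  is:9  ro:10  ex:15  wr:16  — struct: FPMUL busy until I1 writes@8
I3  is:10  ro:17  ex:18  wr:19  — RAW R1: wait I2 write@16
I4  is:17  ro:18  ex:23  wr:24  — struct: FPMUL busy until I2 writes@16
I5  is:25  ro:26  ex:31  wr:32  — struct: FPMUL busy until I4 writes@24
I6  is:26  ro:33  ex:36  wr:37  — RAW R3: wait I5 write@32
I7  is:33  ro:38  ex:43  wr:44  — struct: FPMUL busy until I5 writes@32, RAW R0: wait I6 write@37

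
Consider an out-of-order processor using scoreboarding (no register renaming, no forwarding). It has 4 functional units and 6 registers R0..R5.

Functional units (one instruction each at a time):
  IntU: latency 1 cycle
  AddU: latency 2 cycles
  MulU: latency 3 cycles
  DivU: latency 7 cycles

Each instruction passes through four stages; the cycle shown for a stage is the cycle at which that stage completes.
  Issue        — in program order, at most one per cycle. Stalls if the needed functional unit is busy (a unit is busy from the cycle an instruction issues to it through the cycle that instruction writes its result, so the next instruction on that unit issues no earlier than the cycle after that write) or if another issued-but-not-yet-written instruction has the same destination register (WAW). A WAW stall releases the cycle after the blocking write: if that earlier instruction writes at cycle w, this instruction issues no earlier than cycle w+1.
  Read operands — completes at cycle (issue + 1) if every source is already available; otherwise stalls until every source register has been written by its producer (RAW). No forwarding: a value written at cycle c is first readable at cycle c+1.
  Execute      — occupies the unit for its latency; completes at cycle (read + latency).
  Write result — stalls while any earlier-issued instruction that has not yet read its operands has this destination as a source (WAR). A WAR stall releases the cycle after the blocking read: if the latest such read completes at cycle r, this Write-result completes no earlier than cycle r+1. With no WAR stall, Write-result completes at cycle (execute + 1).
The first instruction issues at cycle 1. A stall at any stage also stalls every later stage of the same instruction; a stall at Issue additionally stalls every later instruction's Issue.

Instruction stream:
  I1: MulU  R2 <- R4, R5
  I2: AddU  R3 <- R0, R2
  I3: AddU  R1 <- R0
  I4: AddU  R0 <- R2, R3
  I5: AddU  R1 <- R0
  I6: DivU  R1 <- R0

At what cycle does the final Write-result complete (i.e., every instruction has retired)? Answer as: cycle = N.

cycle = 35

[1] I1 dispatched to MulU
[2] I1 operands ready · I2 dispatched to AddU
[5] I1 complete
[6] R2←I1
[7] I2 operands ready
[9] I2 complete
[10] R3←I2
[11] I3 dispatched to AddU
[12] I3 operands ready
[14] I3 complete
[15] R1←I3
[16] I4 dispatched to AddU
[17] I4 operands ready
[19] I4 complete
[20] R0←I4
[21] I5 dispatched to AddU
[22] I5 operands ready
[24] I5 complete
[25] R1←I5
[26] I6 dispatched to DivU
[27] I6 operands ready
[34] I6 complete
[35] R1←I6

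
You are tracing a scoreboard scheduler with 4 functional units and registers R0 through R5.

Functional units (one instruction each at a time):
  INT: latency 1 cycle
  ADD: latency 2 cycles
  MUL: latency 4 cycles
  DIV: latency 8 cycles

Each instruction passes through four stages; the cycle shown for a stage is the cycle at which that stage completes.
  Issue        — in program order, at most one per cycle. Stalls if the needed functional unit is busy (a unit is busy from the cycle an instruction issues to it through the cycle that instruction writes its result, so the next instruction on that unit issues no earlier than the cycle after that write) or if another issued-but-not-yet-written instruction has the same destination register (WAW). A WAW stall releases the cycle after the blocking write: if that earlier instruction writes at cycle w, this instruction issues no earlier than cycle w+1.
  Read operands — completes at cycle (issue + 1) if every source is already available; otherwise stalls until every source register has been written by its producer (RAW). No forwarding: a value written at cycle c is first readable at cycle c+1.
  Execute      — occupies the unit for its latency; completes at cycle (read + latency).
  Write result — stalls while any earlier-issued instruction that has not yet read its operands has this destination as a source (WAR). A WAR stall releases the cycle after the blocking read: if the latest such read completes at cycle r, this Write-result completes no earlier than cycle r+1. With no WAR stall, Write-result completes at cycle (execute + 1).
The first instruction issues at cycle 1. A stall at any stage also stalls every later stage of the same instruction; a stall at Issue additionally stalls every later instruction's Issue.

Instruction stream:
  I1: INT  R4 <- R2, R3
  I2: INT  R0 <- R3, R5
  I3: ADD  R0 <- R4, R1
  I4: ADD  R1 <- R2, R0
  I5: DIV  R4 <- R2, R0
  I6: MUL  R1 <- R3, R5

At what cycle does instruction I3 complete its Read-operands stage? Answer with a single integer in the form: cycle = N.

cycle = 10

  I1 | 1 | 2 | 3 | 4
  I2 | 5 | 6 | 7 | 8   struct: INT busy until I1 writes@4
  I3 | 9 | 10 | 12 | 13   WAW R0: wait I2 write@8
  I4 | 14 | 15 | 17 | 18   struct: ADD busy until I3 writes@13
  I5 | 15 | 16 | 24 | 25
  I6 | 19 | 20 | 24 | 25   WAW R1: wait I4 write@18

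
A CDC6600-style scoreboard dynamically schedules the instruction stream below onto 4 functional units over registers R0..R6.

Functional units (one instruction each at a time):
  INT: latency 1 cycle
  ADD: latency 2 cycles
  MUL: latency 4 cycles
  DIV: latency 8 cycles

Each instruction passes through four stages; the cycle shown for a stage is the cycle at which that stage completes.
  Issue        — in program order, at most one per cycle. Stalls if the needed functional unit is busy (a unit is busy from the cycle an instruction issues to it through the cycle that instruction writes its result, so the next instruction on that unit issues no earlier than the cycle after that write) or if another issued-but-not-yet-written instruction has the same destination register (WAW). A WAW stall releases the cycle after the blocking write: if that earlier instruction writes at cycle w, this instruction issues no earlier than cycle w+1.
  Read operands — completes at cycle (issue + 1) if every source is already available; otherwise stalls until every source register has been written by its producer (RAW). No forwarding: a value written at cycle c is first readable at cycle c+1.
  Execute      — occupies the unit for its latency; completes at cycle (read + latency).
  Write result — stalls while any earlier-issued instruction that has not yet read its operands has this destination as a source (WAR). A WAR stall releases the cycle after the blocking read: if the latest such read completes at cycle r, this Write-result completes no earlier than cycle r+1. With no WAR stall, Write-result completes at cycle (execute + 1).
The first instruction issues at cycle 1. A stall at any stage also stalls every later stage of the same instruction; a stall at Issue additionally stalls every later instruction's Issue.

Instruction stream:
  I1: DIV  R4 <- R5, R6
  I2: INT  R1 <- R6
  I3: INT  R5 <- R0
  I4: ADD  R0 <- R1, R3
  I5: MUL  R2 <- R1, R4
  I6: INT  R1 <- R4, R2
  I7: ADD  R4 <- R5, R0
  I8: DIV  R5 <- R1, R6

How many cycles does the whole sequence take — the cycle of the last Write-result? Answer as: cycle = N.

cycle = 30

  I1 | 1 | 2 | 10 | 11
  I2 | 2 | 3 | 4 | 5
  I3 | 6 | 7 | 8 | 9   struct: INT busy until I2 writes@5
  I4 | 7 | 8 | 10 | 11
  I5 | 8 | 12 | 16 | 17   RAW R4: wait I1 write@11
  I6 | 10 | 18 | 19 | 20   struct: INT busy until I3 writes@9 · RAW R2: wait I5 write@17
  I7 | 12 | 13 | 15 | 19   struct: ADD busy until I4 writes@11 · WAR R4: wait I6 read@18
  I8 | 13 | 21 | 29 | 30   RAW R1: wait I6 write@20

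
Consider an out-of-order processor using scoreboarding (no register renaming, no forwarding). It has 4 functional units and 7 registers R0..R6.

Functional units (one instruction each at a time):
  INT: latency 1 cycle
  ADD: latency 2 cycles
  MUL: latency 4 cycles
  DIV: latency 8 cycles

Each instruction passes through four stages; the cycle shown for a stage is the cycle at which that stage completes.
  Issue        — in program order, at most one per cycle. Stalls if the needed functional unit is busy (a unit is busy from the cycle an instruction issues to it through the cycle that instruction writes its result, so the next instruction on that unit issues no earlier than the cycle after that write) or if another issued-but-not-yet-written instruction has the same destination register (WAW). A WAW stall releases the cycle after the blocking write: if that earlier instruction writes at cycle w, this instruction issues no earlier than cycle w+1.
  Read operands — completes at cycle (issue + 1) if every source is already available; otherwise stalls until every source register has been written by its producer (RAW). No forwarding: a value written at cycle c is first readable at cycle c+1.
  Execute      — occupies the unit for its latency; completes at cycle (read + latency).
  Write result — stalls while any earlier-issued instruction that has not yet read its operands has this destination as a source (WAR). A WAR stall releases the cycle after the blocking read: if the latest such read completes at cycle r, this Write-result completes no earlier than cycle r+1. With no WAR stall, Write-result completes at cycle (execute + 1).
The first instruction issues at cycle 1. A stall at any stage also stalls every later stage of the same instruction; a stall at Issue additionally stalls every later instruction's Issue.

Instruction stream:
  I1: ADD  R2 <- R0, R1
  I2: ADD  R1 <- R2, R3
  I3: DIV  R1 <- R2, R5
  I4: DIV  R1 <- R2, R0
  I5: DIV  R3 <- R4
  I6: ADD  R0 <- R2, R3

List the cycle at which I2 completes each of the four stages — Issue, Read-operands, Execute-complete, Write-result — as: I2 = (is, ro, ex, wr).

I2 = (6, 7, 9, 10)

[1] I1→ADD
[2] I1 RO
[4] I1 EX
[5] I1 WR R2
[6] I2→ADD
[7] I2 RO
[9] I2 EX
[10] I2 WR R1
[11] I3→DIV
[12] I3 RO
[20] I3 EX
[21] I3 WR R1
[22] I4→DIV
[23] I4 RO
[31] I4 EX
[32] I4 WR R1
[33] I5→DIV
[34] I5 RO, I6→ADD
[42] I5 EX
[43] I5 WR R3
[44] I6 RO
[46] I6 EX
[47] I6 WR R0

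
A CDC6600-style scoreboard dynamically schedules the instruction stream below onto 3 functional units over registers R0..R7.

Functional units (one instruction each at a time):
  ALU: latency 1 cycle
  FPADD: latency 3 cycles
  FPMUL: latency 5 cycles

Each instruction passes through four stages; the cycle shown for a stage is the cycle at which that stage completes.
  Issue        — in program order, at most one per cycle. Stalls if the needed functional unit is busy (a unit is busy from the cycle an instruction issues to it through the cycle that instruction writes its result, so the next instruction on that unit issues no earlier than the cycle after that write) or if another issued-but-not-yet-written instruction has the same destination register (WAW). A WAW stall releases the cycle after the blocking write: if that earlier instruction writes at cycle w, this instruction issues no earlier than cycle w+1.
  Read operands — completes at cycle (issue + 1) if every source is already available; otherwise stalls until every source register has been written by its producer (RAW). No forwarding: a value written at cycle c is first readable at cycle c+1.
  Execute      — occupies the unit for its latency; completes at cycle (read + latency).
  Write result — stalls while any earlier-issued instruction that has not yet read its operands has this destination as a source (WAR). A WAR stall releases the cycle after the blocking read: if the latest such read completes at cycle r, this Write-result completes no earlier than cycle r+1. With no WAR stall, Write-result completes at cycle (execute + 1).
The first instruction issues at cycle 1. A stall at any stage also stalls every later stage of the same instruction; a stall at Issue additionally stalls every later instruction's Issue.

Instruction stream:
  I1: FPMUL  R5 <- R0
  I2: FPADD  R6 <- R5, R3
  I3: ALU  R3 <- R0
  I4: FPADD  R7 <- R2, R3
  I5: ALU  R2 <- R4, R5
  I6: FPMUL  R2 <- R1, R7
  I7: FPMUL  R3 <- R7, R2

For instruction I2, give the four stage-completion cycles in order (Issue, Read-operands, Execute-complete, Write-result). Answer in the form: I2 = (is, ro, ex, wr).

t=1  I1 issues→FPMUL
t=2  I1 reads | I2 issues→FPADD
t=3  I3 issues→ALU
t=4  I3 reads
t=5  I3 exec-done
t=7  I1 exec-done
t=8  I1 writes R5
t=9  I2 reads
t=10  I3 writes R3
t=12  I2 exec-done
t=13  I2 writes R6
t=14  I4 issues→FPADD
t=15  I4 reads | I5 issues→ALU
t=16  I5 reads
t=17  I5 exec-done
t=18  I4 exec-done | I5 writes R2
t=19  I4 writes R7 | I6 issues→FPMUL
t=20  I6 reads
t=25  I6 exec-done
t=26  I6 writes R2
t=27  I7 issues→FPMUL
t=28  I7 reads
t=33  I7 exec-done
t=34  I7 writes R3

I2 = (2, 9, 12, 13)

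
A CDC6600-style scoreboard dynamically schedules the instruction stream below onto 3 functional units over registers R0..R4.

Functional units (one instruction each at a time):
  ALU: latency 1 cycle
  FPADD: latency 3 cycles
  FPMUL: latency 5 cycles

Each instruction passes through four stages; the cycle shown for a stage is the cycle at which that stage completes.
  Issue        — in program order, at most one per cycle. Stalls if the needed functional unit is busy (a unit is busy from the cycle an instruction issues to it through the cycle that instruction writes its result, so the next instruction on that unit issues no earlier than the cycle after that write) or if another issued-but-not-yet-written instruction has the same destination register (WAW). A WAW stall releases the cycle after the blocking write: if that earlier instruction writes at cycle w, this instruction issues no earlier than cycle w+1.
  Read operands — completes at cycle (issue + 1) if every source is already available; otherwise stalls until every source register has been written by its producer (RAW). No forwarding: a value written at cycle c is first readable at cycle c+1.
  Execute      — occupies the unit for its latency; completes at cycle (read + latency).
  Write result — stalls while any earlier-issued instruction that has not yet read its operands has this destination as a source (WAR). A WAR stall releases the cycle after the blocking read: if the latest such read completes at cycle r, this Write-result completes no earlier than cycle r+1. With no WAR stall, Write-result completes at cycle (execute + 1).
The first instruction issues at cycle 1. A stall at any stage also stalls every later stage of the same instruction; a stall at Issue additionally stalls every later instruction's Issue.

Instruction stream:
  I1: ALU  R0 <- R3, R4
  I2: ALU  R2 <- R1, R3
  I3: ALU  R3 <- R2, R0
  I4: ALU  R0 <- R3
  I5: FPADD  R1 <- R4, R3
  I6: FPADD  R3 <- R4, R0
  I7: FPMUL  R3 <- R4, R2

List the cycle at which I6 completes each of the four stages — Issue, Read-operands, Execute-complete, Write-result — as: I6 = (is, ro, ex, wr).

I6 = (20, 21, 24, 25)

[1] I1 issues→ALU
[2] I1 reads
[3] I1 exec-done
[4] I1 writes R0
[5] I2 issues→ALU
[6] I2 reads
[7] I2 exec-done
[8] I2 writes R2
[9] I3 issues→ALU
[10] I3 reads
[11] I3 exec-done
[12] I3 writes R3
[13] I4 issues→ALU
[14] I4 reads; I5 issues→FPADD
[15] I4 exec-done; I5 reads
[16] I4 writes R0
[18] I5 exec-done
[19] I5 writes R1
[20] I6 issues→FPADD
[21] I6 reads
[24] I6 exec-done
[25] I6 writes R3
[26] I7 issues→FPMUL
[27] I7 reads
[32] I7 exec-done
[33] I7 writes R3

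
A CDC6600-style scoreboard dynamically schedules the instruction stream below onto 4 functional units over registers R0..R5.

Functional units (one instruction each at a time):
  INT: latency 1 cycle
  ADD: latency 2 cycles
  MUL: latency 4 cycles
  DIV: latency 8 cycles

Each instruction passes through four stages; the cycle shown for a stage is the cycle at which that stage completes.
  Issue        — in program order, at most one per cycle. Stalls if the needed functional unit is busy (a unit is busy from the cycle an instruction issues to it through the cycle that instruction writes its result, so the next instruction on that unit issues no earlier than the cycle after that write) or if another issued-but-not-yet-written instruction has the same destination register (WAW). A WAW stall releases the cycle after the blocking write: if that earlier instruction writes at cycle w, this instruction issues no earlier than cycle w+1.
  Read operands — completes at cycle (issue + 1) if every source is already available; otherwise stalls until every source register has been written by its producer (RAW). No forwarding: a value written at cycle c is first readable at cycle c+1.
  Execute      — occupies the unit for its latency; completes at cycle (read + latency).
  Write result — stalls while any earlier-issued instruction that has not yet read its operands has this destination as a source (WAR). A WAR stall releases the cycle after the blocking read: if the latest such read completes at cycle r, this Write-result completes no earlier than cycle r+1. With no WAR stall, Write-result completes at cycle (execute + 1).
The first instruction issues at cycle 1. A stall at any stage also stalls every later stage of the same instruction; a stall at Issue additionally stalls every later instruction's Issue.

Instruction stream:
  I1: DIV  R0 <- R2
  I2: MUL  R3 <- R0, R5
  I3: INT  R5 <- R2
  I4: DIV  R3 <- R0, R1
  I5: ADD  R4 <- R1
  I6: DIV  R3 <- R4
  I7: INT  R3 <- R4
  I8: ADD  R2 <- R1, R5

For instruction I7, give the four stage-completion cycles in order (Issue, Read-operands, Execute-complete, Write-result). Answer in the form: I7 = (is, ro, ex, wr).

[1] I1 issues→DIV
[2] I1 reads | I2 issues→MUL
[3] I3 issues→INT
[4] I3 reads
[5] I3 exec-done
[10] I1 exec-done
[11] I1 writes R0
[12] I2 reads
[13] I3 writes R5
[16] I2 exec-done
[17] I2 writes R3
[18] I4 issues→DIV
[19] I4 reads | I5 issues→ADD
[20] I5 reads
[22] I5 exec-done
[23] I5 writes R4
[27] I4 exec-done
[28] I4 writes R3
[29] I6 issues→DIV
[30] I6 reads
[38] I6 exec-done
[39] I6 writes R3
[40] I7 issues→INT
[41] I7 reads | I8 issues→ADD
[42] I7 exec-done | I8 reads
[43] I7 writes R3
[44] I8 exec-done
[45] I8 writes R2

I7 = (40, 41, 42, 43)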